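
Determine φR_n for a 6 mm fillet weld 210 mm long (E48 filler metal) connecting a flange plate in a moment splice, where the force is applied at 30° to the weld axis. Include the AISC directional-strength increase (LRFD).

φR_n ≈ 226 kN

E48XX → F_EXX = 480 MPa.
t_e = 0.707 × 6 = 4.242 mm; A_we = 4.242 × 210 = 890.8 mm².
Directional factor: 1.0 + 0.5 sin^1.5(30°) = 1.177.
F_nw = 0.6 × 480 × 1.177 = 338.9 MPa.
φR_n = 0.75 × 338.9 × 890.8 × 10⁻³ = 226.4 kN.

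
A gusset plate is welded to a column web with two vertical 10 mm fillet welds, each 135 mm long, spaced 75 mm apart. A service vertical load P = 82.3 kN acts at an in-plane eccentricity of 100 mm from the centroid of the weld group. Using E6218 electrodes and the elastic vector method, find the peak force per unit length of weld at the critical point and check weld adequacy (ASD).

E62XX → F_EXX = 620 MPa.
Total weld length L_w = 270 mm. Treat welds as unit-width lines.
Polar moment about centroid: J = 2[d³/12 + d(b/2)²] = 2[135³/12 + 135×37.5²] = 789800 mm³.
Direct shear f_v = P/L_w = 82.3×10³ / 270 = 304.8 N/mm (vertical).
Torsion M = P·e = 82.3×10³ × 100 = 8230000 N·mm.
Critical point at (x, y) = (37.5, 67.5) from centroid. f_tx = M·y/J = 703.4 N/mm; f_ty = M·x/J = 390.8 N/mm.
Resultant f_max = √[f_tx² + (f_v + f_ty)²] = √[703.4² + (304.8 + 390.8)²] = 989.3 N/mm.
Capacity per unit length: r_n/Ω = (1/2.0) × 0.6 × 620 × (0.707 × 10) = 1315 N/mm.
989.3 ≤ 1315 → adequate.

f_max ≈ 989 N/mm; adequate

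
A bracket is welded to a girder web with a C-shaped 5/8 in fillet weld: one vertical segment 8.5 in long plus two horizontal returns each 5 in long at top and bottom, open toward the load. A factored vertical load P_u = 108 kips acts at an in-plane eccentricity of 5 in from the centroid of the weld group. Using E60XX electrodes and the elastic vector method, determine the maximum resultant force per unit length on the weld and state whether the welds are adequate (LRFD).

E60XX → F_EXX = 60 ksi.
Total weld length L_w = 18.5 in. Treat welds as unit-width lines.
Centroid: x̄ = 2×5×2.5 / 18.5 = 1.351 in from the vertical weld.
Polar moment about centroid: J = I_x + I_y = [8.5³/12 + 2×5×4.25²] + [8.5×1.351² + 2(5³/12 + 5×1.149²)] = 281.4 in³.
Direct shear f_v = P/L_w = 108 / 18.5 = 5.838 kip/in (vertical).
Torsion M = P·e = 108 × 5 = 540 kip·in.
Critical point at (x, y) = (3.649, 4.25) from centroid. f_tx = M·y/J = 8.157 kip/in; f_ty = M·x/J = 7.003 kip/in.
Resultant f_max = √[f_tx² + (f_v + f_ty)²] = √[8.157² + (5.838 + 7.003)²] = 15.21 kip/in.
Capacity per unit length: φr_n = 0.75 × 0.6 × 60 × (0.707 × 0.625) = 11.93 kip/in.
15.21 > 11.93 → NOT adequate.

f_max ≈ 15.2 kip/in; NOT adequate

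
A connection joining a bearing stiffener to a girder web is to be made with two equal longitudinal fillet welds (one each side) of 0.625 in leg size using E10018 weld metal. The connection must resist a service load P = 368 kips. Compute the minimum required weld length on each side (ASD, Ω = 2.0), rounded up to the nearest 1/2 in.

L = 14 in on each side

E100XX → F_EXX = 100 ksi.
Throat t_e = 0.707 × 0.625 = 0.4419 in.
r_n/Ω = (0.6 × 100 × 0.4419) / 2.0 = 13.26 kip/in.
L_req = P / (r_n/Ω) = 368 / 13.26 = 27.76 in total.
Per side: 27.76 / 2 = 13.88 in.
Round up → use L = 14 in on each side.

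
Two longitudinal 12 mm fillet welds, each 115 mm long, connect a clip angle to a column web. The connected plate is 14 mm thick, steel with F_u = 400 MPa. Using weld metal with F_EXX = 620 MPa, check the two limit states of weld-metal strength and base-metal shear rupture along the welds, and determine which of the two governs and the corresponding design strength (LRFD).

t_e = 0.707 × 12 = 8.484 mm; L = 230 mm.
Weld metal: φR_n = 0.75 × 0.6 × 620 × 8.484 × 230 × 10⁻³ = 544.4 kN.
Base metal (shear rupture): φR_n = 0.75 × 0.6 × 400 × 14 × 230 × 10⁻³ = 579.6 kN.
Governing: weld metal.

φR_n ≈ 544 kN (weld metal governs)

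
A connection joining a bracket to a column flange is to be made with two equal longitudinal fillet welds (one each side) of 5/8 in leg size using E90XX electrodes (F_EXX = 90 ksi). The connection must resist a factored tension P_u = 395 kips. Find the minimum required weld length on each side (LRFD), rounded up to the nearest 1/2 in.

Throat t_e = 0.707 × 0.625 = 0.4419 in.
φr_n = 0.75 × 0.6 × 90 × 0.4419 = 17.9 kips/in.
L_req = P_u / φr_n = 395 / 17.9 = 22.07 in total.
Per side: 22.07 / 2 = 11.04 in.
Round up → use L = 11.5 in on each side.

L = 11.5 in on each side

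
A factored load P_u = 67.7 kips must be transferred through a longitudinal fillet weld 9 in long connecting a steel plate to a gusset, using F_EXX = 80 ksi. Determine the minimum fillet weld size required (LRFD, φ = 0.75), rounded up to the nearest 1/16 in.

Total weld length L = 9 in.
Required throat t_e = P_u / (φ × 0.6 F_EXX × L) = 67.7 / (0.75 × 0.6 × 80 × 9) = 0.209 in.
Required leg w = t_e / 0.707 = 0.2955 in → use 5/16 in.

w = 5/16 in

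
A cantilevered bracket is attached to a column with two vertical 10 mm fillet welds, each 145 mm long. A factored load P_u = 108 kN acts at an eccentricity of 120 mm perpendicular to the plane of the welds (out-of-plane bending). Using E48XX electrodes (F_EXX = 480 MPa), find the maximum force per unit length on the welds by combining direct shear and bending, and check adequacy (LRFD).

f_max ≈ 1890 N/mm; NOT adequate

L_w = 2 × 145 = 290 mm; section modulus (unit throat) S = 2 × L²/6 = 7008 mm².
Direct shear f_v = P/L_w = 108×10³/290 = 372.4 N/mm.
Moment M = P × e = 108×10³ × 120 = 12960000 N·mm; bending f_b = M/S = 1849 N/mm.
f_max = √(f_v² + f_b²) = √(372.4² + 1849²) = 1886 N/mm.
φr_n = 0.75 × 0.6 × 480 × (0.707 × 10) = 1527 N/mm → NOT adequate.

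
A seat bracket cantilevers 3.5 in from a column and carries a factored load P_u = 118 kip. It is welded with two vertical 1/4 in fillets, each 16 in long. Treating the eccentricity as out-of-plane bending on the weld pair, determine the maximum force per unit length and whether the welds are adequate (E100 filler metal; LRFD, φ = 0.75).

E100XX → F_EXX = 100 ksi.
L_w = 2 × 16 = 32 in; section modulus (unit throat) S = 2 × L²/6 = 85.33 in².
Direct shear f_v = P/L_w = 118/32 = 3.688 kip/in.
Moment M = P × e = 118 × 3.5 = 413 kip·in; bending f_b = M/S = 4.84 kip/in.
f_max = √(f_v² + f_b²) = √(3.688² + 4.84²) = 6.085 kip/in.
φr_n = 0.75 × 0.6 × 100 × (0.707 × 0.25) = 7.954 kip/in → adequate.

f_max ≈ 6.08 kip/in; adequate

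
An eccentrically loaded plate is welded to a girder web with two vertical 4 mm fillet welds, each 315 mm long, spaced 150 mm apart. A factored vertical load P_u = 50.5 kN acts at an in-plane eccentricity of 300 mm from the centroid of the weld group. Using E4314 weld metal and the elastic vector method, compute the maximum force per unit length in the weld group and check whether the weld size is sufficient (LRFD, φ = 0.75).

f_max ≈ 344 N/mm; adequate

E43XX → F_EXX = 430 MPa.
Total weld length L_w = 630 mm. Treat welds as unit-width lines.
Polar moment about centroid: J = 2[d³/12 + d(b/2)²] = 2[315³/12 + 315×75²] = 8753000 mm³.
Direct shear f_v = P/L_w = 50.5×10³ / 630 = 80.16 N/mm (vertical).
Torsion M = P·e = 50.5×10³ × 300 = 15150000 N·mm.
Critical point at (x, y) = (75, 157.5) from centroid. f_tx = M·y/J = 272.6 N/mm; f_ty = M·x/J = 129.8 N/mm.
Resultant f_max = √[f_tx² + (f_v + f_ty)²] = √[272.6² + (80.16 + 129.8)²] = 344.1 N/mm.
Capacity per unit length: φr_n = 0.75 × 0.6 × 430 × (0.707 × 4) = 547.2 N/mm.
344.1 ≤ 547.2 → adequate.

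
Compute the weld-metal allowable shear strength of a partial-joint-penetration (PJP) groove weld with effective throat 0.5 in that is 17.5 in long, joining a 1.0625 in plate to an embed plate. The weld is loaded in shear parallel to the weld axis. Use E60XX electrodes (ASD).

R_n/Ω ≈ 158 kips

E60XX → F_EXX = 60 ksi.
Effective throat (given) t_e = 0.5 in.
A_we = 0.5 × 17.5 = 8.75 in².
F_nw = 0.6 F_EXX = 36 ksi.
R_n/Ω = (36 × 8.75) / 2.0 = 157.5 kips.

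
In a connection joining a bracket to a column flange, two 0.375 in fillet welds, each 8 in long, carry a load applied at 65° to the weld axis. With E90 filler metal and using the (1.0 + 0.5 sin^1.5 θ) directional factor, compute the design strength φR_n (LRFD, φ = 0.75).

E90XX → F_EXX = 90 ksi.
t_e = 0.707 × 0.375 = 0.2651 in; A_we = 0.2651 × 16 = 4.242 in².
Directional factor: 1.0 + 0.5 sin^1.5(65°) = 1.431.
F_nw = 0.6 × 90 × 1.431 = 77.3 ksi.
φR_n = 0.75 × 77.3 × 4.242 = 245.9 kip.

φR_n ≈ 246 kip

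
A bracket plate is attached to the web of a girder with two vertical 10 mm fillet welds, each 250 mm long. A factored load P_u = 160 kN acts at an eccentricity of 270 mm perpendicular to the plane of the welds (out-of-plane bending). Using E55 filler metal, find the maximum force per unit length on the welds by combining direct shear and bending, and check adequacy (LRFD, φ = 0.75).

f_max ≈ 2100 N/mm; NOT adequate

E55XX → F_EXX = 550 MPa.
L_w = 2 × 250 = 500 mm; section modulus (unit throat) S = 2 × L²/6 = 20830 mm².
Direct shear f_v = P/L_w = 160×10³/500 = 320 N/mm.
Moment M = P × e = 160×10³ × 270 = 43200000 N·mm; bending f_b = M/S = 2074 N/mm.
f_max = √(f_v² + f_b²) = √(320² + 2074²) = 2098 N/mm.
φr_n = 0.75 × 0.6 × 550 × (0.707 × 10) = 1750 N/mm → NOT adequate.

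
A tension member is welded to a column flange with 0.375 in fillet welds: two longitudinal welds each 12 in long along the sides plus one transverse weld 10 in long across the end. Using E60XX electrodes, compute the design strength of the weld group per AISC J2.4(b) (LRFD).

E60XX → F_EXX = 60 ksi.
t_e = 0.707 × 0.375 = 0.2651 in.
R_nwl = 0.6 × 60 × 0.2651 × 24 = 229.1 kip (longitudinal, 2 welds).
R_nwt = 0.6 × 60 × 0.2651 × 10 = 95.44 kip (transverse, base value).
(i) R_nwl + R_nwt = 324.5 kip; (ii) 0.85 R_nwl + 1.5 R_nwt = 337.9 kip.
R_n = max = 337.9 kip [governs: (ii)]; φR_n = 253.4 kip.

φR_n ≈ 253 kip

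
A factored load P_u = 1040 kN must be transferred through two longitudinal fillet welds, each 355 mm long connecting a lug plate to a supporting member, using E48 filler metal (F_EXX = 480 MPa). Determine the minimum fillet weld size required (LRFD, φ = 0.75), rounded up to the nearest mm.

Total weld length L = 710 mm.
Required throat t_e = P_u / (φ × 0.6 F_EXX × L) = 1040 / (0.75 × 0.6 × 480 × 710 × 10⁻³) = 6.781 mm.
Required leg w = t_e / 0.707 = 9.592 mm → use 10 mm.

w = 10 mm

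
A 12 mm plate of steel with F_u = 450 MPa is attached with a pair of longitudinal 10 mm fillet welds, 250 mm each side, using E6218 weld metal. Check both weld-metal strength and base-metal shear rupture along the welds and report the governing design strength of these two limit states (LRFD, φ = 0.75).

E62XX → F_EXX = 620 MPa.
t_e = 0.707 × 10 = 7.07 mm; L = 500 mm.
Weld metal: φR_n = 0.75 × 0.6 × 620 × 7.07 × 500 × 10⁻³ = 986.3 kN.
Base metal (shear rupture): φR_n = 0.75 × 0.6 × 450 × 12 × 500 × 10⁻³ = 1215 kN.
Governing: weld metal.

φR_n ≈ 986 kN (weld metal governs)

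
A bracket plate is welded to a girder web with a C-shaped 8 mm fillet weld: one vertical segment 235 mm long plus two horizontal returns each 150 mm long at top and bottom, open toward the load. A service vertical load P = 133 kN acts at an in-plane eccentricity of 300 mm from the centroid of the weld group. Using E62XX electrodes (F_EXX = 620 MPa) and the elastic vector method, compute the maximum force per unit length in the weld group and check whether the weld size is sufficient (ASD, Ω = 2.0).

f_max ≈ 1160 N/mm; NOT adequate

Total weld length L_w = 535 mm. Treat welds as unit-width lines.
Centroid: x̄ = 2×150×75 / 535 = 42.06 mm from the vertical weld.
Polar moment about centroid: J = I_x + I_y = [235³/12 + 2×150×117.5²] + [235×42.06² + 2(150³/12 + 150×32.94²)] = 6527000 mm³.
Direct shear f_v = P/L_w = 133×10³ / 535 = 248.6 N/mm (vertical).
Torsion M = P·e = 133×10³ × 300 = 39900000 N·mm.
Critical point at (x, y) = (107.9, 117.5) from centroid. f_tx = M·y/J = 718.3 N/mm; f_ty = M·x/J = 659.9 N/mm.
Resultant f_max = √[f_tx² + (f_v + f_ty)²] = √[718.3² + (248.6 + 659.9)²] = 1158 N/mm.
Capacity per unit length: r_n/Ω = (1/2.0) × 0.6 × 620 × (0.707 × 8) = 1052 N/mm.
1158 > 1052 → NOT adequate.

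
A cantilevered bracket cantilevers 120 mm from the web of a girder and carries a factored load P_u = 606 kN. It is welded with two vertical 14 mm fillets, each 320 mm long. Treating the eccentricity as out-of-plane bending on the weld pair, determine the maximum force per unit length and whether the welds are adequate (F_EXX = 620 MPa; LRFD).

f_max ≈ 2330 N/mm; adequate

L_w = 2 × 320 = 640 mm; section modulus (unit throat) S = 2 × L²/6 = 34130 mm².
Direct shear f_v = P/L_w = 606×10³/640 = 946.9 N/mm.
Moment M = P × e = 606×10³ × 120 = 72720000 N·mm; bending f_b = M/S = 2130 N/mm.
f_max = √(f_v² + f_b²) = √(946.9² + 2130²) = 2331 N/mm.
φr_n = 0.75 × 0.6 × 620 × (0.707 × 14) = 2762 N/mm → adequate.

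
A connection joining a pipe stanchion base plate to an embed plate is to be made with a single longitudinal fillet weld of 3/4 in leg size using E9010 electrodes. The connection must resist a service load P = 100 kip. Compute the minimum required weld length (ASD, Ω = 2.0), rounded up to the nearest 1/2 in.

L = 7 in

E90XX → F_EXX = 90 ksi.
Throat t_e = 0.707 × 0.75 = 0.5302 in.
r_n/Ω = (0.6 × 90 × 0.5302) / 2.0 = 14.32 kip/in.
L_req = P / (r_n/Ω) = 100 / 14.32 = 6.985 in total.
Round up → use L = 7 in.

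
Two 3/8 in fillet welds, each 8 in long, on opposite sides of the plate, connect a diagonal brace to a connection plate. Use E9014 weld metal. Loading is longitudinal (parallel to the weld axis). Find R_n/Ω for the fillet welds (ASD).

R_n/Ω ≈ 115 kip

E90XX → F_EXX = 90 ksi.
Effective throat t_e = 0.707 × 0.375 = 0.2651 in.
Total length L = 16 in; A_we = 0.2651 × 16 = 4.242 in².
F_nw = 0.6 F_EXX = 0.6 × 90 = 54 ksi.
R_n = 54 × 4.242 = 229.1 kip; R_n/Ω = 229.1/2.0 = 114.5 kip.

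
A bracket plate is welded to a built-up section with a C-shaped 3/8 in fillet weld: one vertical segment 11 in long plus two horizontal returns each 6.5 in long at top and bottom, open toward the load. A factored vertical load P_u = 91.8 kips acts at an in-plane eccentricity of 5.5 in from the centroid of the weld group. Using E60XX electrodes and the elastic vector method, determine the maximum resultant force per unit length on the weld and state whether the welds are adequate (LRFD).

f_max ≈ 8.96 kip/in; NOT adequate

E60XX → F_EXX = 60 ksi.
Total weld length L_w = 24 in. Treat welds as unit-width lines.
Centroid: x̄ = 2×6.5×3.25 / 24 = 1.76 in from the vertical weld.
Polar moment about centroid: J = I_x + I_y = [11³/12 + 2×6.5×5.5²] + [11×1.76² + 2(6.5³/12 + 6.5×1.49²)] = 612.9 in³.
Direct shear f_v = P/L_w = 91.8 / 24 = 3.825 kip/in (vertical).
Torsion M = P·e = 91.8 × 5.5 = 504.9 kip·in.
Critical point at (x, y) = (4.74, 5.5) from centroid. f_tx = M·y/J = 4.531 kip/in; f_ty = M·x/J = 3.905 kip/in.
Resultant f_max = √[f_tx² + (f_v + f_ty)²] = √[4.531² + (3.825 + 3.905)²] = 8.96 kip/in.
Capacity per unit length: φr_n = 0.75 × 0.6 × 60 × (0.707 × 0.375) = 7.158 kip/in.
8.96 > 7.158 → NOT adequate.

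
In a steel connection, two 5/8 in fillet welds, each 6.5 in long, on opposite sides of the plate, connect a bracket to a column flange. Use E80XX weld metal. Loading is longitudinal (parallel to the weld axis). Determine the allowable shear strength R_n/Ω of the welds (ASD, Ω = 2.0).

R_n/Ω ≈ 138 kip

E80XX → F_EXX = 80 ksi.
Effective throat t_e = 0.707 × 0.625 = 0.4419 in.
Total length L = 13 in; A_we = 0.4419 × 13 = 5.744 in².
F_nw = 0.6 F_EXX = 0.6 × 80 = 48 ksi.
R_n = 48 × 5.744 = 275.7 kip; R_n/Ω = 275.7/2.0 = 137.9 kip.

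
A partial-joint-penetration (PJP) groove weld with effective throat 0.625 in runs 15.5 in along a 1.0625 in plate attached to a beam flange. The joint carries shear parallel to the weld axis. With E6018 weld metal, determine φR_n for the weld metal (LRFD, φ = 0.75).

φR_n ≈ 262 kips

E60XX → F_EXX = 60 ksi.
Effective throat (given) t_e = 0.625 in.
A_we = 0.625 × 15.5 = 9.688 in².
F_nw = 0.6 F_EXX = 36 ksi.
φR_n = 0.75 × 36 × 9.688 = 261.6 kips.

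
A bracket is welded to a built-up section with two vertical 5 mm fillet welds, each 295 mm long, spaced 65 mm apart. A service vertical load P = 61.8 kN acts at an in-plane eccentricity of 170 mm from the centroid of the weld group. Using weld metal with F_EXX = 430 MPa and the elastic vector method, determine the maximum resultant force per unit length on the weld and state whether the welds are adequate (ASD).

f_max ≈ 361 N/mm; adequate

Total weld length L_w = 590 mm. Treat welds as unit-width lines.
Polar moment about centroid: J = 2[d³/12 + d(b/2)²] = 2[295³/12 + 295×32.5²] = 4902000 mm³.
Direct shear f_v = P/L_w = 61.8×10³ / 590 = 104.7 N/mm (vertical).
Torsion M = P·e = 61.8×10³ × 170 = 10506000 N·mm.
Critical point at (x, y) = (32.5, 147.5) from centroid. f_tx = M·y/J = 316.1 N/mm; f_ty = M·x/J = 69.66 N/mm.
Resultant f_max = √[f_tx² + (f_v + f_ty)²] = √[316.1² + (104.7 + 69.66)²] = 361 N/mm.
Capacity per unit length: r_n/Ω = (1/2.0) × 0.6 × 430 × (0.707 × 5) = 456 N/mm.
361 ≤ 456 → adequate.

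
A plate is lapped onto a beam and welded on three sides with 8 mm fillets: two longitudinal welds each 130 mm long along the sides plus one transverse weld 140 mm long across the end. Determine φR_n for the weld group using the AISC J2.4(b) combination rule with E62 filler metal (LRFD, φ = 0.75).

E62XX → F_EXX = 620 MPa.
t_e = 0.707 × 8 = 5.656 mm.
R_nwl = 0.6 × 620 × 5.656 × 260 × 10⁻³ = 547 kN (longitudinal, 2 welds).
R_nwt = 0.6 × 620 × 5.656 × 140 × 10⁻³ = 294.6 kN (transverse, base value).
(i) R_nwl + R_nwt = 841.6 kN; (ii) 0.85 R_nwl + 1.5 R_nwt = 906.8 kN.
R_n = max = 906.8 kN [governs: (ii)]; φR_n = 680.1 kN.

φR_n ≈ 680 kN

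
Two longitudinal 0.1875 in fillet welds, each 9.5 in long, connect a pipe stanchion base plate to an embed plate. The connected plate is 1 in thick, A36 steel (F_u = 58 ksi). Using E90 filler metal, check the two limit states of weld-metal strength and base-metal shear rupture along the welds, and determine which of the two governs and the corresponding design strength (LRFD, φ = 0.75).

φR_n ≈ 102 kips (weld metal governs)

E90XX → F_EXX = 90 ksi.
t_e = 0.707 × 0.1875 = 0.1326 in; L = 19 in.
Weld metal: φR_n = 0.75 × 0.6 × 90 × 0.1326 × 19 = 102 kips.
Base metal (shear rupture): φR_n = 0.75 × 0.6 × 58 × 1 × 19 = 495.9 kips.
Governing: weld metal.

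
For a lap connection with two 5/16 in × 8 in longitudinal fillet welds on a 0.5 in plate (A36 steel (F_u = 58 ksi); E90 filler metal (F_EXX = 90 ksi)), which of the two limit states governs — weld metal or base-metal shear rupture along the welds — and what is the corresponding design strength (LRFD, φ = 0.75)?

t_e = 0.707 × 0.3125 = 0.2209 in; L = 16 in.
Weld metal: φR_n = 0.75 × 0.6 × 90 × 0.2209 × 16 = 143.2 kip.
Base metal (shear rupture): φR_n = 0.75 × 0.6 × 58 × 0.5 × 16 = 208.8 kip.
Governing: weld metal.

φR_n ≈ 143 kip (weld metal governs)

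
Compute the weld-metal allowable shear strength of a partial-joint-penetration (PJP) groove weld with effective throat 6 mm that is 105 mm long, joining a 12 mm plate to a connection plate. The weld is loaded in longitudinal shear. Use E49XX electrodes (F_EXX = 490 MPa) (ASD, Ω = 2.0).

Effective throat (given) t_e = 6 mm.
A_we = 6 × 105 = 630 mm².
F_nw = 0.6 F_EXX = 294 MPa.
R_n/Ω = (294 × 630) / 2.0 × 10⁻³ = 92.61 kN.

R_n/Ω ≈ 92.6 kN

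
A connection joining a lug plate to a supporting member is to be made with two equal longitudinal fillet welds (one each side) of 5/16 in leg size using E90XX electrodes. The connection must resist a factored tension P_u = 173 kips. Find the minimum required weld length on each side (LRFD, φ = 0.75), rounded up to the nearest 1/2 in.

E90XX → F_EXX = 90 ksi.
Throat t_e = 0.707 × 0.3125 = 0.2209 in.
φr_n = 0.75 × 0.6 × 90 × 0.2209 = 8.948 kips/in.
L_req = P_u / φr_n = 173 / 8.948 = 19.33 in total.
Per side: 19.33 / 2 = 9.667 in.
Round up → use L = 10 in on each side.

L = 10 in on each side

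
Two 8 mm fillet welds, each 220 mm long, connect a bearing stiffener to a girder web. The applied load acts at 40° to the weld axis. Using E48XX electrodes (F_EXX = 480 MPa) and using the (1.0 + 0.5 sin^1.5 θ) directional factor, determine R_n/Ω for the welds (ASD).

R_n/Ω ≈ 451 kN

t_e = 0.707 × 8 = 5.656 mm; A_we = 5.656 × 440 = 2489 mm².
Directional factor: 1.0 + 0.5 sin^1.5(40°) = 1.258.
F_nw = 0.6 × 480 × 1.258 = 362.2 MPa.
R_n/Ω = (362.2 × 2489) / 2.0 × 10⁻³ = 450.7 kN.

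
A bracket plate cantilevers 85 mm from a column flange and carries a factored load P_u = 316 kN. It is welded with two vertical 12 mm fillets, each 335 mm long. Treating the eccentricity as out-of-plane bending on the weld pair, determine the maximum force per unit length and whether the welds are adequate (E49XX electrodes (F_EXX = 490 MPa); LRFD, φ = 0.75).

f_max ≈ 859 N/mm; adequate

L_w = 2 × 335 = 670 mm; section modulus (unit throat) S = 2 × L²/6 = 37410 mm².
Direct shear f_v = P/L_w = 316×10³/670 = 471.6 N/mm.
Moment M = P × e = 316×10³ × 85 = 26860000 N·mm; bending f_b = M/S = 718 N/mm.
f_max = √(f_v² + f_b²) = √(471.6² + 718²) = 859.1 N/mm.
φr_n = 0.75 × 0.6 × 490 × (0.707 × 12) = 1871 N/mm → adequate.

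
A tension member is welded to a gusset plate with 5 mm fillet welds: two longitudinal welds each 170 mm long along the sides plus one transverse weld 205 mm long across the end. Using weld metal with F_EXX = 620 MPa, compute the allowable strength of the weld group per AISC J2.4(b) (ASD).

R_n/Ω ≈ 392 kN

t_e = 0.707 × 5 = 3.535 mm.
R_nwl = 0.6 × 620 × 3.535 × 340 × 10⁻³ = 447.1 kN (longitudinal, 2 welds).
R_nwt = 0.6 × 620 × 3.535 × 205 × 10⁻³ = 269.6 kN (transverse, base value).
(i) R_nwl + R_nwt = 716.7 kN; (ii) 0.85 R_nwl + 1.5 R_nwt = 784.4 kN.
R_n = max = 784.4 kN [governs: (ii)]; R_n/Ω = 392.2 kN.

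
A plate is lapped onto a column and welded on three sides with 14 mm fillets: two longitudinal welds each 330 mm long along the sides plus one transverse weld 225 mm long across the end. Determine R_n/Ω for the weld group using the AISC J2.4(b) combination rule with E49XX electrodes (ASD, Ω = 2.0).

E49XX → F_EXX = 490 MPa.
t_e = 0.707 × 14 = 9.898 mm.
R_nwl = 0.6 × 490 × 9.898 × 660 × 10⁻³ = 1921 kN (longitudinal, 2 welds).
R_nwt = 0.6 × 490 × 9.898 × 225 × 10⁻³ = 654.8 kN (transverse, base value).
(i) R_nwl + R_nwt = 2575 kN; (ii) 0.85 R_nwl + 1.5 R_nwt = 2615 kN.
R_n = max = 2615 kN [governs: (ii)]; R_n/Ω = 1307 kN.

R_n/Ω ≈ 1310 kN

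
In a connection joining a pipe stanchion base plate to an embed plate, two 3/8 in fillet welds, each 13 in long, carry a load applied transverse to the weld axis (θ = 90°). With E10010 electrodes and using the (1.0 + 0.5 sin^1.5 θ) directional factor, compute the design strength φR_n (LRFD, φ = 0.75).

φR_n ≈ 465 kips

E100XX → F_EXX = 100 ksi.
t_e = 0.707 × 0.375 = 0.2651 in; A_we = 0.2651 × 26 = 6.893 in².
Directional factor: 1.0 + 0.5 sin^1.5(90°) = 1.5.
F_nw = 0.6 × 100 × 1.5 = 90 ksi.
φR_n = 0.75 × 90 × 6.893 = 465.3 kips.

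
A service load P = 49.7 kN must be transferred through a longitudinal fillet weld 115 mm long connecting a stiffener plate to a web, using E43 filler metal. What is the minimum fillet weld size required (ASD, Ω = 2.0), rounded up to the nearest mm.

w = 5 mm

E43XX → F_EXX = 430 MPa.
Total weld length L = 115 mm.
Required throat t_e = P × Ω / (0.6 F_EXX × L) = 49.7 × 2.0 / (0.6 × 430 × 115 × 10⁻³) = 3.35 mm.
Required leg w = t_e / 0.707 = 4.739 mm → use 5 mm.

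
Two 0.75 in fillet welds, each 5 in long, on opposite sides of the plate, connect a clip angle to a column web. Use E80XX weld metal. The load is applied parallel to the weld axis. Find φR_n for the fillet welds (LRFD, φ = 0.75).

φR_n ≈ 191 kip

E80XX → F_EXX = 80 ksi.
Effective throat t_e = 0.707 × 0.75 = 0.5302 in.
Total length L = 10 in; A_we = 0.5302 × 10 = 5.303 in².
F_nw = 0.6 F_EXX = 0.6 × 80 = 48 ksi.
φR_n = 0.75 × 48 × 5.303 = 190.9 kip.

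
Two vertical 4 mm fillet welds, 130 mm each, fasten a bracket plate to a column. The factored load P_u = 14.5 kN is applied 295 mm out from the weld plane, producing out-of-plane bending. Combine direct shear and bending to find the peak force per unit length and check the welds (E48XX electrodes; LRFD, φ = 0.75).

E48XX → F_EXX = 480 MPa.
L_w = 2 × 130 = 260 mm; section modulus (unit throat) S = 2 × L²/6 = 5633 mm².
Direct shear f_v = P/L_w = 14.5×10³/260 = 55.77 N/mm.
Moment M = P × e = 14.5×10³ × 295 = 4277500 N·mm; bending f_b = M/S = 759.3 N/mm.
f_max = √(f_v² + f_b²) = √(55.77² + 759.3²) = 761.4 N/mm.
φr_n = 0.75 × 0.6 × 480 × (0.707 × 4) = 610.8 N/mm → NOT adequate.

f_max ≈ 761 N/mm; NOT adequate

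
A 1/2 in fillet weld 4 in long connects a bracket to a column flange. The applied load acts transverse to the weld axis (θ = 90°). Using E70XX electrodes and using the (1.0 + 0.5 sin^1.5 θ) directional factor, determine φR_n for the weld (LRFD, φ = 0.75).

E70XX → F_EXX = 70 ksi.
t_e = 0.707 × 0.5 = 0.3535 in; A_we = 0.3535 × 4 = 1.414 in².
Directional factor: 1.0 + 0.5 sin^1.5(90°) = 1.5.
F_nw = 0.6 × 70 × 1.5 = 63 ksi.
φR_n = 0.75 × 63 × 1.414 = 66.81 kip.

φR_n ≈ 66.8 kip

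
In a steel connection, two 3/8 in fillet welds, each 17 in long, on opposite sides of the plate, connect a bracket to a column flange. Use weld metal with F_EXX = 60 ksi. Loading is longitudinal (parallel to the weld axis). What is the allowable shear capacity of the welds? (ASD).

R_n/Ω ≈ 162 kip

Effective throat t_e = 0.707 × 0.375 = 0.2651 in.
Total length L = 34 in; A_we = 0.2651 × 34 = 9.014 in².
F_nw = 0.6 F_EXX = 0.6 × 60 = 36 ksi.
R_n = 36 × 9.014 = 324.5 kip; R_n/Ω = 324.5/2.0 = 162.3 kip.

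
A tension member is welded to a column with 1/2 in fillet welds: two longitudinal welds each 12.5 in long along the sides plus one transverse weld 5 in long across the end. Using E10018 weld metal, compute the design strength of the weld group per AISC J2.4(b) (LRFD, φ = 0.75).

E100XX → F_EXX = 100 ksi.
t_e = 0.707 × 0.5 = 0.3535 in.
R_nwl = 0.6 × 100 × 0.3535 × 25 = 530.2 kips (longitudinal, 2 welds).
R_nwt = 0.6 × 100 × 0.3535 × 5 = 106 kips (transverse, base value).
(i) R_nwl + R_nwt = 636.3 kips; (ii) 0.85 R_nwl + 1.5 R_nwt = 609.8 kips.
R_n = max = 636.3 kips [governs: (i)]; φR_n = 477.2 kips.

φR_n ≈ 477 kips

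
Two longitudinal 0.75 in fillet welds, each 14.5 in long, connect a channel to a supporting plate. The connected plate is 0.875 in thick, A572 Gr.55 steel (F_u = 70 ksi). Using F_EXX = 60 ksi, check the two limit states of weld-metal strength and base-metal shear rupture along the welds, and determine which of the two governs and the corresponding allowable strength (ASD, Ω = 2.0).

t_e = 0.707 × 0.75 = 0.5302 in; L = 29 in.
Weld metal: R_n/Ω = (1/2.0) × 0.6 × 60 × 0.5302 × 29 = 276.8 kips.
Base metal (shear rupture): R_n/Ω = (1/2.0) × 0.6 × 70 × 0.875 × 29 = 532.9 kips.
Governing: weld metal.

R_n/Ω ≈ 277 kips (weld metal governs)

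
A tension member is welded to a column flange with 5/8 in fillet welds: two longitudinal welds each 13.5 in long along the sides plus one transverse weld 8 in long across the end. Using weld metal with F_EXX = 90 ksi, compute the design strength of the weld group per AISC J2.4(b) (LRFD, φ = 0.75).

φR_n ≈ 626 kip

t_e = 0.707 × 0.625 = 0.4419 in.
R_nwl = 0.6 × 90 × 0.4419 × 27 = 644.3 kip (longitudinal, 2 welds).
R_nwt = 0.6 × 90 × 0.4419 × 8 = 190.9 kip (transverse, base value).
(i) R_nwl + R_nwt = 835.1 kip; (ii) 0.85 R_nwl + 1.5 R_nwt = 834 kip.
R_n = max = 835.1 kip [governs: (i)]; φR_n = 626.4 kip.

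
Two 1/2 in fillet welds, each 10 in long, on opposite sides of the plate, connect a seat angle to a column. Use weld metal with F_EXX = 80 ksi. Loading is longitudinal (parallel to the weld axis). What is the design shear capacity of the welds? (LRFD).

Effective throat t_e = 0.707 × 0.5 = 0.3535 in.
Total length L = 20 in; A_we = 0.3535 × 20 = 7.07 in².
F_nw = 0.6 F_EXX = 0.6 × 80 = 48 ksi.
φR_n = 0.75 × 48 × 7.07 = 254.5 kips.

φR_n ≈ 255 kips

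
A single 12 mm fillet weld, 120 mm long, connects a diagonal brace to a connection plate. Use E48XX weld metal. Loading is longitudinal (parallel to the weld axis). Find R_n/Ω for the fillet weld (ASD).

R_n/Ω ≈ 147 kN

E48XX → F_EXX = 480 MPa.
Effective throat t_e = 0.707 × 12 = 8.484 mm.
Total length L = 120 mm; A_we = 8.484 × 120 = 1018 mm².
F_nw = 0.6 F_EXX = 0.6 × 480 = 288 MPa.
R_n = 288 × 1018 × 10⁻³ = 293.2 kN; R_n/Ω = 293.2/2.0 = 146.6 kN.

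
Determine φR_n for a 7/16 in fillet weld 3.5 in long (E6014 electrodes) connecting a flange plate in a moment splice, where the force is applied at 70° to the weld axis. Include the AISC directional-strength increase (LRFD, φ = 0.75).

E60XX → F_EXX = 60 ksi.
t_e = 0.707 × 0.4375 = 0.3093 in; A_we = 0.3093 × 3.5 = 1.083 in².
Directional factor: 1.0 + 0.5 sin^1.5(70°) = 1.455.
F_nw = 0.6 × 60 × 1.455 = 52.4 ksi.
φR_n = 0.75 × 52.4 × 1.083 = 42.54 kips.

φR_n ≈ 42.5 kips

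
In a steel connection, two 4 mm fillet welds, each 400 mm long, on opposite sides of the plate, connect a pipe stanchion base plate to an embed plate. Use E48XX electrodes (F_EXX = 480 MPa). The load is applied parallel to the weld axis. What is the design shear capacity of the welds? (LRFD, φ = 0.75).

Effective throat t_e = 0.707 × 4 = 2.828 mm.
Total length L = 800 mm; A_we = 2.828 × 800 = 2262 mm².
F_nw = 0.6 F_EXX = 0.6 × 480 = 288 MPa.
φR_n = 0.75 × 288 × 2262 × 10⁻³ = 488.7 kN.

φR_n ≈ 489 kN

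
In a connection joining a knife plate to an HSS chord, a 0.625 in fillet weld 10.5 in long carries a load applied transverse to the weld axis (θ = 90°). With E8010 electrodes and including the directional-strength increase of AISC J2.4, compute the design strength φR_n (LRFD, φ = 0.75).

E80XX → F_EXX = 80 ksi.
t_e = 0.707 × 0.625 = 0.4419 in; A_we = 0.4419 × 10.5 = 4.64 in².
Directional factor: 1.0 + 0.5 sin^1.5(90°) = 1.5.
F_nw = 0.6 × 80 × 1.5 = 72 ksi.
φR_n = 0.75 × 72 × 4.64 = 250.5 kip.

φR_n ≈ 251 kip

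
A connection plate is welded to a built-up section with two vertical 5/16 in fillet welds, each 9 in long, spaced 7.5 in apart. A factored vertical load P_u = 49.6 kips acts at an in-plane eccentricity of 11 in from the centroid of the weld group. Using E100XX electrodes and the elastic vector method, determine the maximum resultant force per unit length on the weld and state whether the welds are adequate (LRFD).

E100XX → F_EXX = 100 ksi.
Total weld length L_w = 18 in. Treat welds as unit-width lines.
Polar moment about centroid: J = 2[d³/12 + d(b/2)²] = 2[9³/12 + 9×3.75²] = 374.6 in³.
Direct shear f_v = P/L_w = 49.6 / 18 = 2.756 kip/in (vertical).
Torsion M = P·e = 49.6 × 11 = 545.6 kip·in.
Critical point at (x, y) = (3.75, 4.5) from centroid. f_tx = M·y/J = 6.554 kip/in; f_ty = M·x/J = 5.461 kip/in.
Resultant f_max = √[f_tx² + (f_v + f_ty)²] = √[6.554² + (2.756 + 5.461)²] = 10.51 kip/in.
Capacity per unit length: φr_n = 0.75 × 0.6 × 100 × (0.707 × 0.3125) = 9.942 kip/in.
10.51 > 9.942 → NOT adequate.

f_max ≈ 10.5 kip/in; NOT adequate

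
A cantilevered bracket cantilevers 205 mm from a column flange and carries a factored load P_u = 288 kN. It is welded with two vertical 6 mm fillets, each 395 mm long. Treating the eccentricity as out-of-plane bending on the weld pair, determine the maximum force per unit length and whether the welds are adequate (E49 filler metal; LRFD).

f_max ≈ 1190 N/mm; NOT adequate

E49XX → F_EXX = 490 MPa.
L_w = 2 × 395 = 790 mm; section modulus (unit throat) S = 2 × L²/6 = 52010 mm².
Direct shear f_v = P/L_w = 288×10³/790 = 364.6 N/mm.
Moment M = P × e = 288×10³ × 205 = 59040000 N·mm; bending f_b = M/S = 1135 N/mm.
f_max = √(f_v² + f_b²) = √(364.6² + 1135²) = 1192 N/mm.
φr_n = 0.75 × 0.6 × 490 × (0.707 × 6) = 935.4 N/mm → NOT adequate.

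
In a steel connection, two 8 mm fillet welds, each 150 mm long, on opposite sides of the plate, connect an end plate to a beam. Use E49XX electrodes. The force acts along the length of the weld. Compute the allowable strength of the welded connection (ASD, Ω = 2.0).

R_n/Ω ≈ 249 kN

E49XX → F_EXX = 490 MPa.
Effective throat t_e = 0.707 × 8 = 5.656 mm.
Total length L = 300 mm; A_we = 5.656 × 300 = 1697 mm².
F_nw = 0.6 F_EXX = 0.6 × 490 = 294 MPa.
R_n = 294 × 1697 × 10⁻³ = 498.9 kN; R_n/Ω = 498.9/2.0 = 249.4 kN.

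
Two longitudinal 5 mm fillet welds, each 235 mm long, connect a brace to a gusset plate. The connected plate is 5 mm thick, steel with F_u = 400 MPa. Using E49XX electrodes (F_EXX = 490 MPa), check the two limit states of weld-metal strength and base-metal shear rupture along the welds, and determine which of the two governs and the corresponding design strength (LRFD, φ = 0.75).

t_e = 0.707 × 5 = 3.535 mm; L = 470 mm.
Weld metal: φR_n = 0.75 × 0.6 × 490 × 3.535 × 470 × 10⁻³ = 366.3 kN.
Base metal (shear rupture): φR_n = 0.75 × 0.6 × 400 × 5 × 470 × 10⁻³ = 423 kN.
Governing: weld metal.

φR_n ≈ 366 kN (weld metal governs)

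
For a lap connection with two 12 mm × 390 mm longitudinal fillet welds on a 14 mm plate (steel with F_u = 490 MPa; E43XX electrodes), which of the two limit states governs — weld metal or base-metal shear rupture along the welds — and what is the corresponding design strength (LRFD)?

φR_n ≈ 1280 kN (weld metal governs)

E43XX → F_EXX = 430 MPa.
t_e = 0.707 × 12 = 8.484 mm; L = 780 mm.
Weld metal: φR_n = 0.75 × 0.6 × 430 × 8.484 × 780 × 10⁻³ = 1280 kN.
Base metal (shear rupture): φR_n = 0.75 × 0.6 × 490 × 14 × 780 × 10⁻³ = 2408 kN.
Governing: weld metal.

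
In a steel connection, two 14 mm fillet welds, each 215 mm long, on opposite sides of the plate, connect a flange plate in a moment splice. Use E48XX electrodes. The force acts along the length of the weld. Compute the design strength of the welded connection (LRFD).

φR_n ≈ 919 kN

E48XX → F_EXX = 480 MPa.
Effective throat t_e = 0.707 × 14 = 9.898 mm.
Total length L = 430 mm; A_we = 9.898 × 430 = 4256 mm².
F_nw = 0.6 F_EXX = 0.6 × 480 = 288 MPa.
φR_n = 0.75 × 288 × 4256 × 10⁻³ = 919.3 kN.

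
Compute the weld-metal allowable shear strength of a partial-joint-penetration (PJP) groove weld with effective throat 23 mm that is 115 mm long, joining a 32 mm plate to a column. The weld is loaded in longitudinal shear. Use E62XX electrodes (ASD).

E62XX → F_EXX = 620 MPa.
Effective throat (given) t_e = 23 mm.
A_we = 23 × 115 = 2645 mm².
F_nw = 0.6 F_EXX = 372 MPa.
R_n/Ω = (372 × 2645) / 2.0 × 10⁻³ = 492 kN.

R_n/Ω ≈ 492 kN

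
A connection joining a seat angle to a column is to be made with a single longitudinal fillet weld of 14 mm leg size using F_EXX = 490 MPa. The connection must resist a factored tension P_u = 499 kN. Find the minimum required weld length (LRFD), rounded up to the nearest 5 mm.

L = 230 mm

Throat t_e = 0.707 × 14 = 9.898 mm.
φr_n = 0.75 × 0.6 × 490 × 9.898 × 10⁻³ = 2.183 kN/mm.
L_req = P_u / φr_n = 499 / 2.183 = 228.6 mm total.
Round up → use L = 230 mm.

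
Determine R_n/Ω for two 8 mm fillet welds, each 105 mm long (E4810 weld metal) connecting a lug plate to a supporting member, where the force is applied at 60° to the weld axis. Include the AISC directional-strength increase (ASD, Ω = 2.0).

R_n/Ω ≈ 240 kN

E48XX → F_EXX = 480 MPa.
t_e = 0.707 × 8 = 5.656 mm; A_we = 5.656 × 210 = 1188 mm².
Directional factor: 1.0 + 0.5 sin^1.5(60°) = 1.403.
F_nw = 0.6 × 480 × 1.403 = 404.1 MPa.
R_n/Ω = (404.1 × 1188) / 2.0 × 10⁻³ = 240 kN.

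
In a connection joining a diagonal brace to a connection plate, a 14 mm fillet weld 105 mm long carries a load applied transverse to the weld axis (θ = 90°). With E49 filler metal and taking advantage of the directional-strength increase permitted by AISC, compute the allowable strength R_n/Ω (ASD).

E49XX → F_EXX = 490 MPa.
t_e = 0.707 × 14 = 9.898 mm; A_we = 9.898 × 105 = 1039 mm².
Directional factor: 1.0 + 0.5 sin^1.5(90°) = 1.5.
F_nw = 0.6 × 490 × 1.5 = 441 MPa.
R_n/Ω = (441 × 1039) / 2.0 × 10⁻³ = 229.2 kN.

R_n/Ω ≈ 229 kN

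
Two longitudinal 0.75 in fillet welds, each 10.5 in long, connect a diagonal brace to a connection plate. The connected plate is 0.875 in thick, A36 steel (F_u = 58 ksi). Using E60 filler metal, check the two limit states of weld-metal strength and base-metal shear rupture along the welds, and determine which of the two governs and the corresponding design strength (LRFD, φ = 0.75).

E60XX → F_EXX = 60 ksi.
t_e = 0.707 × 0.75 = 0.5302 in; L = 21 in.
Weld metal: φR_n = 0.75 × 0.6 × 60 × 0.5302 × 21 = 300.7 kip.
Base metal (shear rupture): φR_n = 0.75 × 0.6 × 58 × 0.875 × 21 = 479.6 kip.
Governing: weld metal.

φR_n ≈ 301 kip (weld metal governs)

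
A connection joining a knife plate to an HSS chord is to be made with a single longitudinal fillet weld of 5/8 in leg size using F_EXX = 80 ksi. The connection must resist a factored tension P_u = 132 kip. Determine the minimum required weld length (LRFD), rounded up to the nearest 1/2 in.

Throat t_e = 0.707 × 0.625 = 0.4419 in.
φr_n = 0.75 × 0.6 × 80 × 0.4419 = 15.91 kip/in.
L_req = P_u / φr_n = 132 / 15.91 = 8.298 in total.
Round up → use L = 8.5 in.

L = 8.5 in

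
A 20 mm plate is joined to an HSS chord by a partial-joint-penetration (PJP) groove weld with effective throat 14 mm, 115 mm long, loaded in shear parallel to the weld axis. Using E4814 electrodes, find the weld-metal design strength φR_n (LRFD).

E48XX → F_EXX = 480 MPa.
Effective throat (given) t_e = 14 mm.
A_we = 14 × 115 = 1610 mm².
F_nw = 0.6 F_EXX = 288 MPa.
φR_n = 0.75 × 288 × 1610 × 10⁻³ = 347.8 kN.

φR_n ≈ 348 kN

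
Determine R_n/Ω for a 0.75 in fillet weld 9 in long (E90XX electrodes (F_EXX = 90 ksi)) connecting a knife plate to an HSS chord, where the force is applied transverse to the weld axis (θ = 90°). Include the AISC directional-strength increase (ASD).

t_e = 0.707 × 0.75 = 0.5302 in; A_we = 0.5302 × 9 = 4.772 in².
Directional factor: 1.0 + 0.5 sin^1.5(90°) = 1.5.
F_nw = 0.6 × 90 × 1.5 = 81 ksi.
R_n/Ω = (81 × 4.772) / 2.0 = 193.3 kip.

R_n/Ω ≈ 193 kip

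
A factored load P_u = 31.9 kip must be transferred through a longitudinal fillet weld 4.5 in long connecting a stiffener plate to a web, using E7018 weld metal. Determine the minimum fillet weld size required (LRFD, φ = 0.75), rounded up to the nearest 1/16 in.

E70XX → F_EXX = 70 ksi.
Total weld length L = 4.5 in.
Required throat t_e = P_u / (φ × 0.6 F_EXX × L) = 31.9 / (0.75 × 0.6 × 70 × 4.5) = 0.225 in.
Required leg w = t_e / 0.707 = 0.3183 in → use 3/8 in.

w = 3/8 in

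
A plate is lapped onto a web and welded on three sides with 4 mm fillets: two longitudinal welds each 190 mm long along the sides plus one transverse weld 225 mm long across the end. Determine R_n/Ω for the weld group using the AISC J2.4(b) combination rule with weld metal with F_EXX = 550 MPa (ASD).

t_e = 0.707 × 4 = 2.828 mm.
R_nwl = 0.6 × 550 × 2.828 × 380 × 10⁻³ = 354.6 kN (longitudinal, 2 welds).
R_nwt = 0.6 × 550 × 2.828 × 225 × 10⁻³ = 210 kN (transverse, base value).
(i) R_nwl + R_nwt = 564.6 kN; (ii) 0.85 R_nwl + 1.5 R_nwt = 616.4 kN.
R_n = max = 616.4 kN [governs: (ii)]; R_n/Ω = 308.2 kN.

R_n/Ω ≈ 308 kN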